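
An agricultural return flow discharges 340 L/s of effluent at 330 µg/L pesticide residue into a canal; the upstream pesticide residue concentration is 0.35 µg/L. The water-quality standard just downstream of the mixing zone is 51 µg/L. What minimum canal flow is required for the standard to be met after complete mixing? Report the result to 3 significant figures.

Set C_mix = 51: (Q·0.3500 + 340.0·330.0) / (Q + 340.0) = 51
→ Q = 340.0·(330.0 − 51)/(51 − 0.3500) = 1873 L/s.

1870 L/s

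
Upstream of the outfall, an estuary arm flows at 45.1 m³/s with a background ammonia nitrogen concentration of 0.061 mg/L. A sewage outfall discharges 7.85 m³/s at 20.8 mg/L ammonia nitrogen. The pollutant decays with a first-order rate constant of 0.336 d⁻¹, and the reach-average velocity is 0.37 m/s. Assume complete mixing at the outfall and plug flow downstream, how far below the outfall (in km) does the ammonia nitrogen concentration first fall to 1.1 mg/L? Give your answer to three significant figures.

Flow-weighted average: C = (45.10·0.06100 + 7.850·20.80) / 52.95 = 166.0/52.95 = 3.136 mg/L.
Set 3.136·exp(−k·t) = 1.1 → t = ln(3.136/1.1)/k = 269400 s = 74.82 h.
Distance = v·t = 0.37·269400 = 99660 m = 99.66 km.

99.7 km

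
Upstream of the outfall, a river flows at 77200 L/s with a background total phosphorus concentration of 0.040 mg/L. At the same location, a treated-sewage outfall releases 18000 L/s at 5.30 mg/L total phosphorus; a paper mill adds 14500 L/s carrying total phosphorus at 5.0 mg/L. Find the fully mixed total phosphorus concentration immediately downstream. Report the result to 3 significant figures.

Mixed concentration C = ΣQC/ΣQ = (77200·0.04000 + 18000·5.300 + 14500·5.000) / 109700 = 171000/109700 = 1.559 mg/L.

1.56 mg/L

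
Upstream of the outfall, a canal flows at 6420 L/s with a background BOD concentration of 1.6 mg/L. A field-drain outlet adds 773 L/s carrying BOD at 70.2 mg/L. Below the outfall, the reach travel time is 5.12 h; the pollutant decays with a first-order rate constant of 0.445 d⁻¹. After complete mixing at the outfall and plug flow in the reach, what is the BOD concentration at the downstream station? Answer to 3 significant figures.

8.16 mg/L

Mass balance: C = (6420·1.600 + 773.0·70.20) / 7193 = 64540/7193 = 8.972 mg/L.
After decay, C = 8.972 × e^(−kt) = 8.972 × 0.9094 = 8.160 mg/L.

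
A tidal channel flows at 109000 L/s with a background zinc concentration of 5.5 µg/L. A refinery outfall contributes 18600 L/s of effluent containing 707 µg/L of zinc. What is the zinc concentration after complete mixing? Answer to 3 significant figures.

108 µg/L

Flow-weighted average: C = (109000·5.500 + 18600·707.0) / 127600 = 13750000/127600 = 107.8 µg/L.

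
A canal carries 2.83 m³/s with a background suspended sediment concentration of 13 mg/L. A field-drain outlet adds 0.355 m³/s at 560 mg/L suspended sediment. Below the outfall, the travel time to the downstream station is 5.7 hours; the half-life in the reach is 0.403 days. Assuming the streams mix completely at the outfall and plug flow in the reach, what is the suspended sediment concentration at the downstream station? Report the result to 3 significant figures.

Flow-weighted average: C = (2.830·13.00 + 0.3550·560.0) / 3.185 = 235.6/3.185 = 73.97 mg/L.
Half-life 0.403 d → k = ln 2 / 0.403 = 1.720 d⁻¹.
After decay, C = 73.97 × e^(−kt) = 73.97 × 0.6647 = 49.16 mg/L.

49.2 mg/L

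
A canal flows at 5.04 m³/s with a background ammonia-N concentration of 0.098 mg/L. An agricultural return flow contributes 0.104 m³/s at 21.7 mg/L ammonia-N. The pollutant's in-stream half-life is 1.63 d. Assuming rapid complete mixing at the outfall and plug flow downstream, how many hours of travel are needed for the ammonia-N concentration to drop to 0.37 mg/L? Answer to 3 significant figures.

After mixing, C = (5.040·0.09800 + 0.1040·21.70) / 5.144 = 2.751/5.144 = 0.5347 mg/L.
Half-life 1.63 d → k = ln 2 / 1.63 = 0.4252 d⁻¹.
0.5347·exp(−k·t) = 0.37 → t = ln(0.5347/0.37)/k = 74830 s = 20.79 h.

20.8 h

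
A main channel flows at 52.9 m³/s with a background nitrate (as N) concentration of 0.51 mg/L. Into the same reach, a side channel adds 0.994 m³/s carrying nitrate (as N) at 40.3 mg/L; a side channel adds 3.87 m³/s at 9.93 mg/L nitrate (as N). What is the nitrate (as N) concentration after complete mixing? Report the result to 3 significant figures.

Conservation of mass: C = (52.90·0.5100 + 0.9940·40.30 + 3.870·9.930) / 57.76 = 105.5/57.76 = 1.826 mg/L.

1.83 mg/L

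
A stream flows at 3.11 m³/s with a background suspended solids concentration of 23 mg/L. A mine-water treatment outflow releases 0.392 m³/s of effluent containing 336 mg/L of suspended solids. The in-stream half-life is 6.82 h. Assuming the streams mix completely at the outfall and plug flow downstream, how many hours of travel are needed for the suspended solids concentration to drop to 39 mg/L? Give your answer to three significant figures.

Conservation of mass: C = (3.110·23.00 + 0.3920·336.0) / 3.502 = 203.2/3.502 = 58.04 mg/L.
Half-life 6.82 h → k = ln 2 / 6.82 = 0.1016 h⁻¹ = 2.439 d⁻¹.
58.04·exp(−k·t) = 39 → t = ln(58.04/39)/k = 14080 s = 3.911 h.

3.91 h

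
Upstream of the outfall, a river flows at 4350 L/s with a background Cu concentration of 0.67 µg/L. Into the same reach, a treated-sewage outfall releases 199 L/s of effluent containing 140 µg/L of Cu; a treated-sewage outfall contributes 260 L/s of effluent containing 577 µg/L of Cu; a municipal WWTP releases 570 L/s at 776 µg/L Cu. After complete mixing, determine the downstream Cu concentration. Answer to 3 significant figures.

116 µg/L

Mixed concentration C = ΣQC/ΣQ = (4350·0.6700 + 199.0·140.0 + 260.0·577.0 + 570.0·776.0) / 5379 = 623100/5379 = 115.8 µg/L.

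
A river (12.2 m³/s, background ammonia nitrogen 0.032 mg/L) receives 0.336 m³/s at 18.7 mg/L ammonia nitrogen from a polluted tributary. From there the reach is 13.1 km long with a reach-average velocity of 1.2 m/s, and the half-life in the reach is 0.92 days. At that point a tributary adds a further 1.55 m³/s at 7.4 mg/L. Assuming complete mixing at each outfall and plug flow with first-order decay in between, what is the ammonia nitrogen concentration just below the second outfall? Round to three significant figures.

1.25 mg/L

Flow-weighted average: C = (12.20·0.03200 + 0.3360·18.70) / 12.54 = 6.674/12.54 = 0.5324 mg/L; combined flow 12.54 m³/s.
Travel time t = 13.1·1000 / 1.2 = 10920 s = 3.032 h.
Half-life 0.92 d → k = ln 2 / 0.92 = 0.7534 d⁻¹.
Decay over the reach: 0.5324·exp(−kt) = 0.5324·0.9092 = 0.4840 mg/L.
Second outfall: C = (12.54·0.4840 + 1.550·7.400)/14.09 = 1.245 mg/L.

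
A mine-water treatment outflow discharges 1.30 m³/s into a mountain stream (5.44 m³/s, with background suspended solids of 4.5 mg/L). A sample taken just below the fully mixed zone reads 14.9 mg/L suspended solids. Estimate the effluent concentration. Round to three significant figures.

58.4 mg/L

Mass balance: 5.440·4.500 + 1.300·Cₑ = 6.740·14.90
→ Cₑ = (6.740·14.90 − 5.440·4.500) / 1.300 = 58.42 mg/L.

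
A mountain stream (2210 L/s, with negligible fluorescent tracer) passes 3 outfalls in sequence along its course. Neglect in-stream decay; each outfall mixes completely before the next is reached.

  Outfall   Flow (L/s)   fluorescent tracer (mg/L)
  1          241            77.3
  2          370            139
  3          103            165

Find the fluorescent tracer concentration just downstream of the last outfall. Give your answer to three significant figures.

29.8 mg/L

After outfall 1: Q = 2210 + 241.0 = 2451 L/s; C = (2210·0 + 241.0·77.30)/2451 = 7.601 mg/L.
After outfall 2: Q = 2451 + 370.0 = 2821 L/s; C = (2451·7.601 + 370.0·139.0)/2821 = 24.83 mg/L.
After outfall 3: Q = 2821 + 103.0 = 2924 L/s; C = (2821·24.83 + 103.0·165.0)/2924 = 29.77 mg/L.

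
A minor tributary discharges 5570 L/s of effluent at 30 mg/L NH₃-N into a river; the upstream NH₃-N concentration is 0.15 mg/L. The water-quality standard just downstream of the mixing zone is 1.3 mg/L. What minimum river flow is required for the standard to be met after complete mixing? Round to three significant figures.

139000 L/s

Set C_mix = 1.3: (Q·0.1500 + 5570·30.00) / (Q + 5570) = 1.3
→ Q = 5570·(30.00 − 1.3)/(1.3 − 0.1500) = 139000 L/s.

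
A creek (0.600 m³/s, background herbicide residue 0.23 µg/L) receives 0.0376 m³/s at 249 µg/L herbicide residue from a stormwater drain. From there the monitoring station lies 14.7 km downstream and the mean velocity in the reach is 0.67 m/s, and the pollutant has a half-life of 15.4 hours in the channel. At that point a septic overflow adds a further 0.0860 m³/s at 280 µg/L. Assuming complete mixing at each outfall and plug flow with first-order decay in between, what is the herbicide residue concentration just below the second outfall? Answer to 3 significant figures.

After mixing, C = (0.6000·0.2300 + 0.03760·249.0) / 0.6376 = 9.500/0.6376 = 14.90 µg/L; combined flow 0.6376 m³/s.
Travel time t = 14.7·1000 / 0.67 = 21940 s = 6.095 h.
Half-life 15.4 h → k = ln 2 / 15.4 = 0.04501 h⁻¹ = 1.080 d⁻¹.
Applying C = C₀e^(−kt): 14.90 × 0.7601 = 11.33 µg/L.
At the second outfall, C = (0.6376·11.33 + 0.08600·280.0) / (0.6376 + 0.08600) = 43.26 µg/L.

43.3 µg/L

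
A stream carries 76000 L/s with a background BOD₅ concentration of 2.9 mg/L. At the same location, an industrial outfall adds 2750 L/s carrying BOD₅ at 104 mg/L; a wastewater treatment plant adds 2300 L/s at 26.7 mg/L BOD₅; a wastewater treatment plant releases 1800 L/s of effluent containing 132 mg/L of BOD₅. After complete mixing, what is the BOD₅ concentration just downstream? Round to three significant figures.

Mass balance: C = (76000·2.900 + 2750·104.0 + 2300·26.70 + 1800·132.0) / 82850 = 805400/82850 = 9.721 mg/L.

9.72 mg/L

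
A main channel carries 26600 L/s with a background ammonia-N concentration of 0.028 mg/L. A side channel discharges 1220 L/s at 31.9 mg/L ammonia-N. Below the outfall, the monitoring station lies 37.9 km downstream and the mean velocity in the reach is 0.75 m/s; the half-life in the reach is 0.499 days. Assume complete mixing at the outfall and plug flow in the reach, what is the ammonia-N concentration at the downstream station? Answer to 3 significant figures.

Mixed concentration C = ΣQC/ΣQ = (26600·0.02800 + 1220·31.90) / 27820 = 39660/27820 = 1.426 mg/L.
Travel time t = 37.9·1000 / 0.75 = 50530 s = 14.04 h.
Half-life 0.499 d → k = ln 2 / 0.499 = 1.389 d⁻¹.
After decay, C = 1.426 × e^(−kt) = 1.426 × 0.4438 = 0.6327 mg/L.

0.633 mg/L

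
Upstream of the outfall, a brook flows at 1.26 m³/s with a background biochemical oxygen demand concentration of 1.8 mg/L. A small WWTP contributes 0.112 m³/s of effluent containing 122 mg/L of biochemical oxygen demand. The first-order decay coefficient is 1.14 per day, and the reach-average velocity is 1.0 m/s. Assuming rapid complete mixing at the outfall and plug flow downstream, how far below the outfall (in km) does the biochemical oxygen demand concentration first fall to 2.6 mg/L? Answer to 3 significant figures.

Flow-weighted average: C = (1.260·1.800 + 0.1120·122.0) / 1.372 = 15.93/1.372 = 11.61 mg/L.
Set 11.61·exp(−k·t) = 2.6 → t = ln(11.61/2.6)/k = 113400 s = 31.51 h.
Distance = v·t = 1.0·113400 = 113400 m = 113.4 km.

113 km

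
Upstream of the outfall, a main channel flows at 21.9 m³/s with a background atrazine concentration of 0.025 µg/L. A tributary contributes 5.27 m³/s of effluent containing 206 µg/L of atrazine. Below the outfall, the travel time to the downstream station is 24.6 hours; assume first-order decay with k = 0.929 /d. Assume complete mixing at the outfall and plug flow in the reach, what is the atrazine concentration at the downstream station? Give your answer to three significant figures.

Mixed concentration C = ΣQC/ΣQ = (21.90·0.02500 + 5.270·206.0) / 27.17 = 1086/27.17 = 39.98 µg/L.
Decay over the reach: 39.98·exp(−kt) = 39.98·0.3859 = 15.43 µg/L.

15.4 µg/L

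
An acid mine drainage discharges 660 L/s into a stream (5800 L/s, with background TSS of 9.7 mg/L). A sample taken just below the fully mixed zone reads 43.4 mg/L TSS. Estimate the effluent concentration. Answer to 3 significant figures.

340 mg/L

Mass balance: 5800·9.700 + 660.0·Cₑ = 6460·43.40
→ Cₑ = (6460·43.40 − 5800·9.700) / 660.0 = 339.6 mg/L.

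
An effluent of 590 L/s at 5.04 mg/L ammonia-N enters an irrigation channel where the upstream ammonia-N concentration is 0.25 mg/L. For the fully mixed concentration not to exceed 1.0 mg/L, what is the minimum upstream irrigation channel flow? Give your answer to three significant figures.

3180 L/s

Set C_mix = 1.0: (Q·0.2500 + 590.0·5.040) / (Q + 590.0) = 1.0
→ Q = 590.0·(5.040 − 1.0)/(1.0 − 0.2500) = 3178 L/s.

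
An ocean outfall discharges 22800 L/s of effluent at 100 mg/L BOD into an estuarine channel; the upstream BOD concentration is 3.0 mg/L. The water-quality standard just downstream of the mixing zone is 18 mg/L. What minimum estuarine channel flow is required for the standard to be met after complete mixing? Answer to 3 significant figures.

125000 L/s

Set C_mix = 18: (Q·3.000 + 22800·100.0) / (Q + 22800) = 18
→ Q = 22800·(100.0 − 18)/(18 − 3.000) = 124600 L/s.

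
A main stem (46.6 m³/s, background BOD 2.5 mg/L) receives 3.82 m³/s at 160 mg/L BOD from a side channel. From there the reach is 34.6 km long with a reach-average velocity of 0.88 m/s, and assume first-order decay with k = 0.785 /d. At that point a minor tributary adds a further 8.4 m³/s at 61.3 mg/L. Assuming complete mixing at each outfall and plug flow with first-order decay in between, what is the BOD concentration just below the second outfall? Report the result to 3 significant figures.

After mixing, C = (46.60·2.500 + 3.820·160.0) / 50.42 = 727.7/50.42 = 14.43 mg/L; combined flow 50.42 m³/s.
Travel time t = 34.6·1000 / 0.88 = 39320 s = 10.92 h.
Applying C = C₀e^(−kt): 14.43 × 0.6996 = 10.10 mg/L.
Second outfall: C = (50.42·10.10 + 8.400·61.30)/58.82 = 17.41 mg/L.

17.4 mg/L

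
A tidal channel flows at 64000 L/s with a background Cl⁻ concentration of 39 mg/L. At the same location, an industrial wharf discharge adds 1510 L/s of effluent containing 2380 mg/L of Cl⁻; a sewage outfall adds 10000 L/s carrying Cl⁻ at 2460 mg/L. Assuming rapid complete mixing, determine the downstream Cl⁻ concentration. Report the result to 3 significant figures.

After mixing, C = (64000·39.00 + 1510·2380 + 10000·2460) / 75510 = 30690000/75510 = 406.4 mg/L.

406 mg/L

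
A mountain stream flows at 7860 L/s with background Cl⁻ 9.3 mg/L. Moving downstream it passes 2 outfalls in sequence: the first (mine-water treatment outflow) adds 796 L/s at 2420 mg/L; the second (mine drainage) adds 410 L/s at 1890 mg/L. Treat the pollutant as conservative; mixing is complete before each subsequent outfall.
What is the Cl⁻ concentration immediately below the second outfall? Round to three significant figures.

306 mg/L

After outfall 1: Q = 7860 + 796.0 = 8656 L/s; C = (7860·9.300 + 796.0·2420)/8656 = 231.0 mg/L.
After outfall 2: Q = 8656 + 410.0 = 9066 L/s; C = (8656·231.0 + 410.0·1890)/9066 = 306.0 mg/L.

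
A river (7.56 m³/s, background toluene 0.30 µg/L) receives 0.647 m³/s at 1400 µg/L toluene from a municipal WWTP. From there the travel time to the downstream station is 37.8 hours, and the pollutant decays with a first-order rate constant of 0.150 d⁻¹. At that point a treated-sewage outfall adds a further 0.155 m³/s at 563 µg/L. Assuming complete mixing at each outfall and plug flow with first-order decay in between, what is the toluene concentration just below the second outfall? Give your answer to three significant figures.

96.2 µg/L

Mass balance: C = (7.560·0.3000 + 0.6470·1400) / 8.207 = 908.1/8.207 = 110.6 µg/L; combined flow 8.207 m³/s.
Decay over the reach: 110.6·exp(−kt) = 110.6·0.7896 = 87.36 µg/L.
At the second outfall, C = (8.207·87.36 + 0.1550·563.0) / (8.207 + 0.1550) = 96.18 µg/L.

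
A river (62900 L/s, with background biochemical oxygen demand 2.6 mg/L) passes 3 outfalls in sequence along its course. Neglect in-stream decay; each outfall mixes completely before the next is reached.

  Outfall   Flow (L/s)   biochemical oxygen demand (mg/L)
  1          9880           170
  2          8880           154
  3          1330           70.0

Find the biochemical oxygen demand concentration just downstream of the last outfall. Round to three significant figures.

Below outfall 1: Q → 72780 L/s, C = (62900·2.600 + 9880·170.0)/72780 = 25.32 mg/L.
Below outfall 2: Q → 81660 L/s, C = (72780·25.32 + 8880·154.0)/81660 = 39.32 mg/L.
Below outfall 3: Q → 82990 L/s, C = (81660·39.32 + 1330·70.00)/82990 = 39.81 mg/L.

39.8 mg/L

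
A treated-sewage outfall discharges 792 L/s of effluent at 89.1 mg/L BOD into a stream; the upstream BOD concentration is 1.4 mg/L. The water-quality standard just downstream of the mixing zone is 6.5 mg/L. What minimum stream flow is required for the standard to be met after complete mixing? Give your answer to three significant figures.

Set C_mix = 6.5: (Q·1.400 + 792.0·89.10) / (Q + 792.0) = 6.5
→ Q = 792.0·(89.10 − 6.5)/(6.5 − 1.400) = 12830 L/s.

12800 L/s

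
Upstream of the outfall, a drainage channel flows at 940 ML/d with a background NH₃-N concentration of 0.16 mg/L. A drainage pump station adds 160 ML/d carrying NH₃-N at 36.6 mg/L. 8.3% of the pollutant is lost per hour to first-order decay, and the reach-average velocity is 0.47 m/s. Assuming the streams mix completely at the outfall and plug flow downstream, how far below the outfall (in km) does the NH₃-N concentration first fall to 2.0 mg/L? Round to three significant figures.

19.6 km

Flow-weighted average: C = (940.0·0.1600 + 160.0·36.60) / 1100 = 6006/1100 = 5.460 mg/L.
8.3%/h lost → k = −ln(1 − 0.083) = 0.08665 h⁻¹.
Set 5.460·exp(−k·t) = 2.0 → t = ln(5.460/2.0)/k = 41730 s = 11.59 h.
Distance = v·t = 0.47·41730 = 19610 m = 19.61 km.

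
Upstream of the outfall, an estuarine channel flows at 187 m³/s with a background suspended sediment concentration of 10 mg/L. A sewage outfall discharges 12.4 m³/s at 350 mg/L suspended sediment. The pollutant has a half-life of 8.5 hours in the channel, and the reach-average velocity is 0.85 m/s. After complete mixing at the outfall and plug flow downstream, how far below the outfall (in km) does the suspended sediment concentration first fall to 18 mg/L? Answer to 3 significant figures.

20.6 km

After mixing, C = (187.0·10.00 + 12.40·350.0) / 199.4 = 6210/199.4 = 31.14 mg/L.
Half-life 8.5 h → k = ln 2 / 8.5 = 0.08155 h⁻¹ = 1.957 d⁻¹.
Set 31.14·exp(−k·t) = 18 → t = ln(31.14/18)/k = 24200 s = 6.723 h.
Distance = v·t = 0.85·24200 = 20570 m = 20.57 km.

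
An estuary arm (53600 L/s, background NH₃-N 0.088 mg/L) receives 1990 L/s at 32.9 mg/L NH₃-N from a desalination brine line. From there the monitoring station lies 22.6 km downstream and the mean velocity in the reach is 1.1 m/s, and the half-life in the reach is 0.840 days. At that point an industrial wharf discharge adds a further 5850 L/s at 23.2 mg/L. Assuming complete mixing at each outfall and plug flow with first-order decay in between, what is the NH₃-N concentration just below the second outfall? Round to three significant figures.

Conservation of mass: C = (53600·0.08800 + 1990·32.90) / 55590 = 70190/55590 = 1.263 mg/L; combined flow 55590 L/s.
Travel time t = 22.6·1000 / 1.1 = 20550 s = 5.707 h.
Half-life 0.840 d → k = ln 2 / 0.840 = 0.8252 d⁻¹.
Decay over the reach: 1.263·exp(−kt) = 1.263·0.8218 = 1.038 mg/L.
Second outfall: C = (55590·1.038 + 5850·23.20)/61440 = 3.148 mg/L.

3.15 mg/L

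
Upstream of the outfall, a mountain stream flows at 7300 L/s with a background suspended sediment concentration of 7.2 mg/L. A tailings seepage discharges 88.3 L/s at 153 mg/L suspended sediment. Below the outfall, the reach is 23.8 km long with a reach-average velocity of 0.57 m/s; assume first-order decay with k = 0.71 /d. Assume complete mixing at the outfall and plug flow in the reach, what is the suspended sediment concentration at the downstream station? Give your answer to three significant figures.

Mass balance: C = (7300·7.200 + 88.30·153.0) / 7388 = 66070/7388 = 8.943 mg/L.
Travel time t = 23.8·1000 / 0.57 = 41750 s = 11.60 h.
First-order decay: C = 8.943·exp(−k·t) = 8.943·0.7096 = 6.345 mg/L.

6.35 mg/L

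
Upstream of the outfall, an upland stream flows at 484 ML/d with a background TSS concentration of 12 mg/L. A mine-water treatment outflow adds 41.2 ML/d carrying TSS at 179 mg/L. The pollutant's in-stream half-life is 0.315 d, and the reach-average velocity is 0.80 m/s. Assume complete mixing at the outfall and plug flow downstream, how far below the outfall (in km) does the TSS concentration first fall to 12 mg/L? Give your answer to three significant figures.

Mass balance: C = (484.0·12.00 + 41.20·179.0) / 525.2 = 13180/525.2 = 25.10 mg/L.
Half-life 0.315 d → k = ln 2 / 0.315 = 2.200 d⁻¹.
Set 25.10·exp(−k·t) = 12 → t = ln(25.10/12)/k = 28980 s = 8.049 h.
Distance = v·t = 0.80·28980 = 23180 m = 23.18 km.

23.2 km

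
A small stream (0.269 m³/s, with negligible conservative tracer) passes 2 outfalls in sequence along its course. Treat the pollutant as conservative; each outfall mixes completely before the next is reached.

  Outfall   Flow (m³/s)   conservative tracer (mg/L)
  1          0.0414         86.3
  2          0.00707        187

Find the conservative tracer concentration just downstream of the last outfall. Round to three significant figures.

Outfall 1: combined Q = 0.3104 m³/s; C = (0.2690·0 + 0.04140·86.30)/0.3104 = 11.51 mg/L.
Outfall 2: combined Q = 0.3175 m³/s; C = (0.3104·11.51 + 0.007070·187.0)/0.3175 = 15.42 mg/L.

15.4 mg/L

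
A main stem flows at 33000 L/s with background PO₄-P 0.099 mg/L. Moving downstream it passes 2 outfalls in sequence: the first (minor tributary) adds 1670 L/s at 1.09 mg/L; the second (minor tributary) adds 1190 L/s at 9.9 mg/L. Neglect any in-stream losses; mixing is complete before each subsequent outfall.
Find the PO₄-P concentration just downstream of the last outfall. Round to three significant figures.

0.470 mg/L

Outfall 1: combined Q = 34670 L/s; C = (33000·0.09900 + 1670·1.090)/34670 = 0.1467 mg/L.
Outfall 2: combined Q = 35860 L/s; C = (34670·0.1467 + 1190·9.900)/35860 = 0.4704 mg/L.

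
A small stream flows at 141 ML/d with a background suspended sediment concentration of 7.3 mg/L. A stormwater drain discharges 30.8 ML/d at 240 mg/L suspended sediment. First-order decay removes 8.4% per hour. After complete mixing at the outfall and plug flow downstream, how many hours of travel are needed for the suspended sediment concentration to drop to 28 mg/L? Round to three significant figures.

6.38 h

Flow-weighted average: C = (141.0·7.300 + 30.80·240.0) / 171.8 = 8421/171.8 = 49.02 mg/L.
8.4%/h lost → k = −ln(1 − 0.084) = 0.08774 h⁻¹.
49.02·exp(−k·t) = 28 → t = ln(49.02/28)/k = 22980 s = 6.382 h.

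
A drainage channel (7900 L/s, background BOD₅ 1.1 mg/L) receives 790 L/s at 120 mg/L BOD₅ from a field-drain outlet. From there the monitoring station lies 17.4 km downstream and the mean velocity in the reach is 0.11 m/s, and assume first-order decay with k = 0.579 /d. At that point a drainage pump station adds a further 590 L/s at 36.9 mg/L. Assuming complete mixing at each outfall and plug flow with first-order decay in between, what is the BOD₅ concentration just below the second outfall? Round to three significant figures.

6.21 mg/L

Mass balance: C = (7900·1.100 + 790.0·120.0) / 8690 = 103500/8690 = 11.91 mg/L; combined flow 8690 L/s.
Travel time t = 17.4·1000 / 0.11 = 158200 s = 43.94 h.
Decay over the reach: 11.91·exp(−kt) = 11.91·0.3464 = 4.126 mg/L.
Second outfall: C = (8690·4.126 + 590.0·36.90)/9280 = 6.210 mg/L.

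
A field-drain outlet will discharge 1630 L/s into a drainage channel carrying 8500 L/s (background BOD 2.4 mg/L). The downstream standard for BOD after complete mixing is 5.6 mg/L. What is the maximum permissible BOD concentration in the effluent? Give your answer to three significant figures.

22.3 mg/L

At the limit, (Qr·Cr + Qe·Cₑ)/(Qr + Qe) = 5.6:
Cₑ = (10130·5.6 − 8500·2.400) / 1630 = 22.29 mg/L.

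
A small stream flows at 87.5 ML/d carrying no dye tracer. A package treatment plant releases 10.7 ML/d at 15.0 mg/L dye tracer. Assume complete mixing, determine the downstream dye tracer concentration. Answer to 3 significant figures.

After mixing, C = (87.50·0 + 10.70·15.00) / 98.20 = 160.5/98.20 = 1.634 mg/L.

1.63 mg/L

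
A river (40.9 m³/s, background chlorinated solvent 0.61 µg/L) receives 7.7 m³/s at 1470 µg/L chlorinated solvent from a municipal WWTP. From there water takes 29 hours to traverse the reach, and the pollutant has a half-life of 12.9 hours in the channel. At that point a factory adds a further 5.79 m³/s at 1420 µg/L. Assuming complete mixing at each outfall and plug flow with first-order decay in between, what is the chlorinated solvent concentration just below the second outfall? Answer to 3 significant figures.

Mass balance: C = (40.90·0.6100 + 7.700·1470) / 48.60 = 11340/48.60 = 233.4 µg/L; combined flow 48.60 m³/s.
Half-life 12.9 h → k = ln 2 / 12.9 = 0.05373 h⁻¹ = 1.290 d⁻¹.
Decay over the reach: 233.4·exp(−kt) = 233.4·0.2105 = 49.14 µg/L.
At the second outfall, C = (48.60·49.14 + 5.790·1420) / (48.60 + 5.790) = 195.1 µg/L.

195 µg/L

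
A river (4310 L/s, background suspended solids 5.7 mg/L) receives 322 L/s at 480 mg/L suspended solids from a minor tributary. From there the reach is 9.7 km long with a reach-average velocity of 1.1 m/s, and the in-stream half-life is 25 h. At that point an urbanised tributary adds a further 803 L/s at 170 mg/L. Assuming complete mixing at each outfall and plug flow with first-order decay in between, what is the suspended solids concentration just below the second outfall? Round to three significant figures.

Conservation of mass: C = (4310·5.700 + 322.0·480.0) / 4632 = 179100/4632 = 38.67 mg/L; combined flow 4632 L/s.
Travel time t = 9.7·1000 / 1.1 = 8818 s = 2.449 h.
Half-life 25 h → k = ln 2 / 25 = 0.02773 h⁻¹ = 0.6654 d⁻¹.
Applying C = C₀e^(−kt): 38.67 × 0.9343 = 36.13 mg/L.
Second outfall: C = (4632·36.13 + 803.0·170.0)/5435 = 55.91 mg/L.

55.9 mg/L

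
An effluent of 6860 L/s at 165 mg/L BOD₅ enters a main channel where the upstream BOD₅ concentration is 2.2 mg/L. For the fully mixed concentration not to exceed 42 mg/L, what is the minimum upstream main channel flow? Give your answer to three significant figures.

Set C_mix = 42: (Q·2.200 + 6860·165.0) / (Q + 6860) = 42
→ Q = 6860·(165.0 − 42)/(42 − 2.200) = 21200 L/s.

21200 L/s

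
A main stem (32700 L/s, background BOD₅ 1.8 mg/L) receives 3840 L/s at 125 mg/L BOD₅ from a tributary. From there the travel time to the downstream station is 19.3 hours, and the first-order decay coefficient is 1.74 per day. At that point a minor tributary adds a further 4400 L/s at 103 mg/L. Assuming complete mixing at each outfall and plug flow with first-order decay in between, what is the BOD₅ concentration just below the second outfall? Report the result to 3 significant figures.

After mixing, C = (32700·1.800 + 3840·125.0) / 36540 = 538900/36540 = 14.75 mg/L; combined flow 36540 L/s.
After decay, C = 14.75 × e^(−kt) = 14.75 × 0.2468 = 3.639 mg/L.
Second outfall: C = (36540·3.639 + 4400·103.0)/40940 = 14.32 mg/L.

14.3 mg/L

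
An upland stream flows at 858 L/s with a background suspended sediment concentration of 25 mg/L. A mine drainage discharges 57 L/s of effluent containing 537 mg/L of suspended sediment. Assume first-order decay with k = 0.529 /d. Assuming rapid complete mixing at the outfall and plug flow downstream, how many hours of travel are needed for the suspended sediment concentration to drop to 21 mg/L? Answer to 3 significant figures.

45.2 h

Mixed concentration C = ΣQC/ΣQ = (858.0·25.00 + 57.00·537.0) / 915.0 = 52060/915.0 = 56.90 mg/L.
56.90·exp(−k·t) = 21 → t = ln(56.90/21)/k = 162800 s = 45.22 h.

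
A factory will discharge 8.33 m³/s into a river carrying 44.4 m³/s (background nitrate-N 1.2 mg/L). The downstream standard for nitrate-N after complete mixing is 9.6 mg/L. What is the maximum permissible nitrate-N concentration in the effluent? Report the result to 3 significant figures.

At the limit, (Qr·Cr + Qe·Cₑ)/(Qr + Qe) = 9.6:
Cₑ = (52.73·9.6 − 44.40·1.200) / 8.330 = 54.37 mg/L.

54.4 mg/L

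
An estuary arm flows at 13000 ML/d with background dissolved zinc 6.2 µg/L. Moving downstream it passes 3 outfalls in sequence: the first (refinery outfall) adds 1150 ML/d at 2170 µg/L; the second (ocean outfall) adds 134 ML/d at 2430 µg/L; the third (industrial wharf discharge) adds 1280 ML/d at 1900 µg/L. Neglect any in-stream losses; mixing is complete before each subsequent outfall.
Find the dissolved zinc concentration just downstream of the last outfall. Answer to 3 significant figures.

Below outfall 1: Q → 14150 ML/d, C = (13000·6.200 + 1150·2170)/14150 = 182.1 µg/L.
Below outfall 2: Q → 14280 ML/d, C = (14150·182.1 + 134.0·2430)/14280 = 203.1 µg/L.
Below outfall 3: Q → 15560 ML/d, C = (14280·203.1 + 1280·1900)/15560 = 342.7 µg/L.

343 µg/L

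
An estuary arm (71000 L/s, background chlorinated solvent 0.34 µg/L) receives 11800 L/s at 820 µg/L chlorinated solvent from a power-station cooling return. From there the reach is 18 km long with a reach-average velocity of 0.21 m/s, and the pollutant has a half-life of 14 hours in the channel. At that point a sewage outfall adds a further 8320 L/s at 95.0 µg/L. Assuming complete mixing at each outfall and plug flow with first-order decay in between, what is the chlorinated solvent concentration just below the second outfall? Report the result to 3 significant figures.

41.4 µg/L

Flow-weighted average: C = (71000·0.3400 + 11800·820.0) / 82800 = 9700000/82800 = 117.2 µg/L; combined flow 82800 L/s.
Travel time t = 18·1000 / 0.21 = 85710 s = 23.81 h.
Half-life 14 h → k = ln 2 / 14 = 0.04951 h⁻¹ = 1.188 d⁻¹.
First-order decay: C = 117.2·exp(−k·t) = 117.2·0.3076 = 36.04 µg/L.
Second outfall: C = (82800·36.04 + 8320·95.00)/91120 = 41.42 µg/L.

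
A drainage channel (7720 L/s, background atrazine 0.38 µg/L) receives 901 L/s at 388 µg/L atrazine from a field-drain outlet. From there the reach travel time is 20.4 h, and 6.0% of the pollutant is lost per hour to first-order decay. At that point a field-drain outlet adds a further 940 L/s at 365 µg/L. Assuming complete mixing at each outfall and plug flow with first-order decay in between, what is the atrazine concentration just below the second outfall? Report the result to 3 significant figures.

Flow-weighted average: C = (7720·0.3800 + 901.0·388.0) / 8621 = 352500/8621 = 40.89 µg/L; combined flow 8621 L/s.
6.0%/h lost → k = −ln(1 − 0.06) = 0.06188 h⁻¹.
First-order decay: C = 40.89·exp(−k·t) = 40.89·0.2830 = 11.57 µg/L.
At the second outfall, C = (8621·11.57 + 940.0·365.0) / (8621 + 940.0) = 46.32 µg/L.

46.3 µg/L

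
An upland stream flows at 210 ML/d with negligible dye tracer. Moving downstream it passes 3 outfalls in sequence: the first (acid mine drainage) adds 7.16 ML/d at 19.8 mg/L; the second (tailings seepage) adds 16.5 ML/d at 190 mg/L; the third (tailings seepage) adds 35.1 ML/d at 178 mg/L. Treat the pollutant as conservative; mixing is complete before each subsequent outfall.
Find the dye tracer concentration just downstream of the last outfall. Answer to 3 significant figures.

Outfall 1: combined Q = 217.2 ML/d; C = (210.0·0 + 7.160·19.80)/217.2 = 0.6528 mg/L.
Outfall 2: combined Q = 233.7 ML/d; C = (217.2·0.6528 + 16.50·190.0)/233.7 = 14.02 mg/L.
Outfall 3: combined Q = 268.8 ML/d; C = (233.7·14.02 + 35.10·178.0)/268.8 = 35.44 mg/L.

35.4 mg/L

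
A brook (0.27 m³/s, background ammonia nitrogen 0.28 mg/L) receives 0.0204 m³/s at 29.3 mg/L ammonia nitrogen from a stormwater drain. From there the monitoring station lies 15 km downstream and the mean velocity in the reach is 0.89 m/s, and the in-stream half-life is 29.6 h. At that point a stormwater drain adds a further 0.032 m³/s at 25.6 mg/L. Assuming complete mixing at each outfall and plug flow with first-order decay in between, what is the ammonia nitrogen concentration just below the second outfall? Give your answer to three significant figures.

After mixing, C = (0.2700·0.2800 + 0.02040·29.30) / 0.2904 = 0.6733/0.2904 = 2.319 mg/L; combined flow 0.2904 m³/s.
Travel time t = 15·1000 / 0.89 = 16850 s = 4.682 h.
Half-life 29.6 h → k = ln 2 / 29.6 = 0.02342 h⁻¹ = 0.5620 d⁻¹.
Decay over the reach: 2.319·exp(−kt) = 2.319·0.8962 = 2.078 mg/L.
At the second outfall, C = (0.2904·2.078 + 0.03200·25.60) / (0.2904 + 0.03200) = 4.413 mg/L.

4.41 mg/L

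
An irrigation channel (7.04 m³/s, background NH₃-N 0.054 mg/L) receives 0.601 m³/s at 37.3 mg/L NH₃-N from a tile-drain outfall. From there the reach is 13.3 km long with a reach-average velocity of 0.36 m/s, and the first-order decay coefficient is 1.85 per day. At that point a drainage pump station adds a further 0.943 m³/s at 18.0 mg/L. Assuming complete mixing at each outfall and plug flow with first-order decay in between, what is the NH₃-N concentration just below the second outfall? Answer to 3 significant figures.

3.18 mg/L

Conservation of mass: C = (7.040·0.05400 + 0.6010·37.30) / 7.641 = 22.80/7.641 = 2.984 mg/L; combined flow 7.641 m³/s.
Travel time t = 13.3·1000 / 0.36 = 36940 s = 10.26 h.
Applying C = C₀e^(−kt): 2.984 × 0.4534 = 1.353 mg/L.
Second outfall: C = (7.641·1.353 + 0.9430·18.00)/8.584 = 3.181 mg/L.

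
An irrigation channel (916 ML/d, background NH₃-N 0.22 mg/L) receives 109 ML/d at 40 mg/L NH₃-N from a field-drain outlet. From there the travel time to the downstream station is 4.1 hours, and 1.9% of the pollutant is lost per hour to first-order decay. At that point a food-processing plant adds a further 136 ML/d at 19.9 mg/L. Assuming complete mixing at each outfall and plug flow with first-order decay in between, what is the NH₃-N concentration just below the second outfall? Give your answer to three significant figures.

5.96 mg/L

Conservation of mass: C = (916.0·0.2200 + 109.0·40.00) / 1025 = 4562/1025 = 4.450 mg/L; combined flow 1025 ML/d.
1.9%/h lost → k = −ln(1 − 0.019) = 0.01918 h⁻¹.
Decay over the reach: 4.450·exp(−kt) = 4.450·0.9244 = 4.114 mg/L.
Second outfall: C = (1025·4.114 + 136.0·19.90)/1161 = 5.963 mg/L.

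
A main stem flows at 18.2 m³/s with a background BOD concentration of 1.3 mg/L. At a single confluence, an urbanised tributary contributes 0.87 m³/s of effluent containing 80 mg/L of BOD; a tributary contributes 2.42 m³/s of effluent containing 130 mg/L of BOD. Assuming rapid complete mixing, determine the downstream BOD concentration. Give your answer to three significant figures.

19.0 mg/L

Flow-weighted average: C = (18.20·1.300 + 0.8700·80.00 + 2.420·130.0) / 21.49 = 407.9/21.49 = 18.98 mg/L.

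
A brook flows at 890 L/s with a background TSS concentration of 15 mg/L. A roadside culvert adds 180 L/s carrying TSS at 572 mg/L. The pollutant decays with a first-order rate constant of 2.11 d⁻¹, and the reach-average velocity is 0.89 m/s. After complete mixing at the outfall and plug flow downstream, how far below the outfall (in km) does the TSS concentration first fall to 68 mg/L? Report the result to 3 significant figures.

Flow-weighted average: C = (890.0·15.00 + 180.0·572.0) / 1070 = 116300/1070 = 108.7 mg/L.
Set 108.7·exp(−k·t) = 68 → t = ln(108.7/68)/k = 19210 s = 5.336 h.
Distance = v·t = 0.89·19210 = 17100 m = 17.10 km.

17.1 km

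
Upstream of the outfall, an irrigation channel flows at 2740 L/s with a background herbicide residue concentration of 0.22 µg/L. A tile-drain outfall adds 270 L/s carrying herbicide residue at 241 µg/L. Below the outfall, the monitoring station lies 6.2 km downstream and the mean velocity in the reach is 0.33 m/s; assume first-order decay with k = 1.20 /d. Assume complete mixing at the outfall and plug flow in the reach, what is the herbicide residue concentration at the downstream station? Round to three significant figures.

16.8 µg/L

Mixed concentration C = ΣQC/ΣQ = (2740·0.2200 + 270.0·241.0) / 3010 = 65670/3010 = 21.82 µg/L.
Travel time t = 6.2·1000 / 0.33 = 18790 s = 5.219 h.
Applying C = C₀e^(−kt): 21.82 × 0.7703 = 16.81 µg/L.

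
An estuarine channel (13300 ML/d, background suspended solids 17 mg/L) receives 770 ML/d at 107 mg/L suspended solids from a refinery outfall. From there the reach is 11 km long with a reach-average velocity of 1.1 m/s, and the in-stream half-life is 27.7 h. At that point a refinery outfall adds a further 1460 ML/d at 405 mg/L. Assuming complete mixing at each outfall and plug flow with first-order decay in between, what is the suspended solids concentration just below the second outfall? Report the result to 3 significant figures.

Mixed concentration C = ΣQC/ΣQ = (13300·17.00 + 770.0·107.0) / 14070 = 308500/14070 = 21.93 mg/L; combined flow 14070 ML/d.
Travel time t = 11·1000 / 1.1 = 10000 s = 2.778 h.
Half-life 27.7 h → k = ln 2 / 27.7 = 0.02502 h⁻¹ = 0.6006 d⁻¹.
Decay over the reach: 21.93·exp(−kt) = 21.93·0.9329 = 20.45 mg/L.
At the second outfall, C = (14070·20.45 + 1460·405.0) / (14070 + 1460) = 56.60 mg/L.

56.6 mg/L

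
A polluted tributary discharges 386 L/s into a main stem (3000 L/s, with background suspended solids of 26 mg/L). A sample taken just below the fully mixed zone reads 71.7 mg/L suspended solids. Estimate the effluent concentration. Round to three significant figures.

427 mg/L

Mass balance: 3000·26.00 + 386.0·Cₑ = 3386·71.70
→ Cₑ = (3386·71.70 − 3000·26.00) / 386.0 = 426.9 mg/L.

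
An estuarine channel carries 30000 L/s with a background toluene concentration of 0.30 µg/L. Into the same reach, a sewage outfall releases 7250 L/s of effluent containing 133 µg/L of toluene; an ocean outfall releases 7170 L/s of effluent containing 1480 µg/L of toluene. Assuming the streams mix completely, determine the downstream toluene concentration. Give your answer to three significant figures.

261 µg/L

Mass balance: C = (30000·0.3000 + 7250·133.0 + 7170·1480) / 44420 = 11580000/44420 = 260.8 µg/L.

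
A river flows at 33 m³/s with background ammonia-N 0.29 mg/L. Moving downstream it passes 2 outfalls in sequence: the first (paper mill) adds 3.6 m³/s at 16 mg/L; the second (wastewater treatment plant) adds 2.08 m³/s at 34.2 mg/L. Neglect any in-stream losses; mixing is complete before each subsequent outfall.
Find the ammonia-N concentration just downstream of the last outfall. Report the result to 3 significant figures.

After outfall 1: Q = 33.00 + 3.600 = 36.60 m³/s; C = (33.00·0.2900 + 3.600·16.00)/36.60 = 1.835 mg/L.
After outfall 2: Q = 36.60 + 2.080 = 38.68 m³/s; C = (36.60·1.835 + 2.080·34.20)/38.68 = 3.576 mg/L.

3.58 mg/L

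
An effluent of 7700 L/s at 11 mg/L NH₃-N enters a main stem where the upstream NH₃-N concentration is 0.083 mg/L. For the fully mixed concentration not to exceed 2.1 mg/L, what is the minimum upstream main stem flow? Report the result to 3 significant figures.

Set C_mix = 2.1: (Q·0.08300 + 7700·11.00) / (Q + 7700) = 2.1
→ Q = 7700·(11.00 − 2.1)/(2.1 − 0.08300) = 33980 L/s.

34000 L/s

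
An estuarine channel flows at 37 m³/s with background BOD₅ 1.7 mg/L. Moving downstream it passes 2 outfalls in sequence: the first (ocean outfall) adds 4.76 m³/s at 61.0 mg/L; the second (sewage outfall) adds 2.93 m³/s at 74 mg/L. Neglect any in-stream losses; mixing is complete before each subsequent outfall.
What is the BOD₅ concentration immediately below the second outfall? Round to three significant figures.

Below outfall 1: Q → 41.76 m³/s, C = (37.00·1.700 + 4.760·61.00)/41.76 = 8.459 mg/L.
Below outfall 2: Q → 44.69 m³/s, C = (41.76·8.459 + 2.930·74.00)/44.69 = 12.76 mg/L.

12.8 mg/L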